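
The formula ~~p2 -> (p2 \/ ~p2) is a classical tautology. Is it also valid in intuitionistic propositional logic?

No

This is a variant of double-negation elimination (deriving excluded middle from double negation), which is not intuitionistically valid.
A Kripke countermodel: worlds w0, w1; order generated by w0 <= w1; atoms true at each world — w0:{}; w1:{p2}.
w0 ||-/- ~~p2 -> (p2 \/ ~p2): already at w0 itself, w0 ||- ~~p2 but w0 ||-/- p2 \/ ~p2.
w0 ||-/- p2 \/ ~p2: neither disjunct is forced at w0.
w0 lacks atom p2, so w0 ||-/- p2.
So the root w0 does not force the formula.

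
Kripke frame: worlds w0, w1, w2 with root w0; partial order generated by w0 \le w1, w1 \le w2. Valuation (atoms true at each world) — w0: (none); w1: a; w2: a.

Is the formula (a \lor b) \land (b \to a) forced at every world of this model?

Not every world: w0 \nVdash (a \lor b) \land (b \to a).
w0 \nVdash (a \lor b) \land (b \to a) since w0 fails a \lor b.

No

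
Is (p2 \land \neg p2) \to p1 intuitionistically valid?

Yes

This is an instance of ex falso quodlibet, which is intuitionistically derivable.
No world can force both p2 and \neg p2, so the antecedent p2 \land \neg p2 is never forced and the implication holds vacuously at every world.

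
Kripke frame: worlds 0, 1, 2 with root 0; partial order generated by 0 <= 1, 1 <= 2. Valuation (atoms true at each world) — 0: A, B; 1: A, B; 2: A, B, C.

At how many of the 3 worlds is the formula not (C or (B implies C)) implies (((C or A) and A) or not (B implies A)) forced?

3

0: forces it.
1: forces it.
2: forces it.
Worlds forcing the formula: {0, 1, 2}.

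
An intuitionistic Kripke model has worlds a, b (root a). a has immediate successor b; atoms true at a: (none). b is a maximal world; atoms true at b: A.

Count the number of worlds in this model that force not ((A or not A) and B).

2

a: forces it.
b: forces it.
Worlds forcing the formula: {a, b}.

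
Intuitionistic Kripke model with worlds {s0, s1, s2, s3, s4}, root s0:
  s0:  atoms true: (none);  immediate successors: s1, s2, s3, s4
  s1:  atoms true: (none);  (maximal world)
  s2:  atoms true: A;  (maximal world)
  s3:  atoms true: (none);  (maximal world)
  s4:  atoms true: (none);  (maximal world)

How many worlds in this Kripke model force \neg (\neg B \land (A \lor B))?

3

s0: does not force it — s0 \nVdash \neg (\neg B \land (A \lor B)) since s2 is accessible from s0 and s2 \Vdash \neg B \land (A \lor B).
s1: forces it.
s2: does not force it — s2 \nVdash \neg (\neg B \land (A \lor B)) since s2 is accessible from s2 and s2 \Vdash \neg B \land (A \lor B).
s3: forces it.
s4: forces it.
Worlds forcing the formula: {s1, s3, s4}.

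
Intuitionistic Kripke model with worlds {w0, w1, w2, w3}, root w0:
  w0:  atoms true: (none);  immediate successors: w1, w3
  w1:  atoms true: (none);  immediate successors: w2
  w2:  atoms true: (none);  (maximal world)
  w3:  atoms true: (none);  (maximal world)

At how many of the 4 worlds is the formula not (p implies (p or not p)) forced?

w0: does not force it — w0 does not force not (p implies (p or not p)) since w0 is accessible from w0 and w0 forces p implies (p or not p).
w1: does not force it.
w2: does not force it.
w3: does not force it.
Worlds forcing the formula: { }.

0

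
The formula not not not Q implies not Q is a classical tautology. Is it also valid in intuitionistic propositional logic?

This is triple-negation reduction, which is intuitionistically derivable.
Assume not not not Q and suppose Q. Then not not Q (double-negation introduction), contradicting not not not Q. So not Q.

Yes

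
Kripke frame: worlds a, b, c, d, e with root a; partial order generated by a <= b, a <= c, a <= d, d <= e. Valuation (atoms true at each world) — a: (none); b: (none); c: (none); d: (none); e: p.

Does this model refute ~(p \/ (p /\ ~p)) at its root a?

a ||-/- ~(p \/ (p /\ ~p)) since e is accessible from a and e ||- p \/ (p /\ ~p).
e ||- p \/ (p /\ ~p) via the disjunct p.
So the root a does not force ~(p \/ (p /\ ~p)); the model is a countermodel.

Yes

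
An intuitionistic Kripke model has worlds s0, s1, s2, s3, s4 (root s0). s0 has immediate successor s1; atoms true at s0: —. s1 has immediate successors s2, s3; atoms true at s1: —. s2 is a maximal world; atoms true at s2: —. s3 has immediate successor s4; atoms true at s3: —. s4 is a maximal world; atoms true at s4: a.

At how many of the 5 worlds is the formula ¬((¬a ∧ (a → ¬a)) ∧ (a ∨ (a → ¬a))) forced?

2

s0: does not force it — s0 ⊮ ¬((¬a ∧ (a → ¬a)) ∧ (a ∨ (a → ¬a))) since s2 is accessible from s0 and s2 ⊩ (¬a ∧ (a → ¬a)) ∧ (a ∨ (a → ¬a)).
s1: does not force it.
s2: does not force it.
s3: forces it.
s4: forces it.
Worlds forcing the formula: {s3, s4}.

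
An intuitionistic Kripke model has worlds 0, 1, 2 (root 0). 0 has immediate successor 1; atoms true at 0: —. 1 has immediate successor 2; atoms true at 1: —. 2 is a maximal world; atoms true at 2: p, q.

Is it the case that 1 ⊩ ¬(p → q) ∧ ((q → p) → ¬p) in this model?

1 ⊮ ¬(p → q) ∧ ((q → p) → ¬p) since 1 fails ¬(p → q).

No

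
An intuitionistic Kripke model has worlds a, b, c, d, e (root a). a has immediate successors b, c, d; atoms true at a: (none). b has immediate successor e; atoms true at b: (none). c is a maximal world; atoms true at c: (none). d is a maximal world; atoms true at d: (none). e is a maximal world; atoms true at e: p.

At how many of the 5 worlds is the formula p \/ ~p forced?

a: does not force it — a ||-/- p \/ ~p: neither disjunct is forced at a.
b: does not force it — b ||-/- p \/ ~p: neither disjunct is forced at b.
c: forces it.
d: forces it.
e: forces it.
Worlds forcing the formula: {c, d, e}.

3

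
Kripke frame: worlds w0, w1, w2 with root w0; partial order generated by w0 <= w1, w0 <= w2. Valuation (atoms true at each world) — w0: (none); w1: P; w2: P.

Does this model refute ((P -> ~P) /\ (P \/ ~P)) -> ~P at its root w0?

No

w0 ||- ((P -> ~P) /\ (P \/ ~P)) -> ~P vacuously: no world accessible from w0 forces the antecedent (P -> ~P) /\ (P \/ ~P).
So the root w0 forces ((P -> ~P) /\ (P \/ ~P)) -> ~P; the model is not a countermodel.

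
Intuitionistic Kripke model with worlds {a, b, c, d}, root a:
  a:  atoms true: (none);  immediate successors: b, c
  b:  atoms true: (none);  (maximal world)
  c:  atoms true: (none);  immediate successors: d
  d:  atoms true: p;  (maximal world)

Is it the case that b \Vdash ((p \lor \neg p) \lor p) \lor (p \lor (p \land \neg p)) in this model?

b \Vdash ((p \lor \neg p) \lor p) \lor (p \lor (p \land \neg p)) via the disjunct (p \lor \neg p) \lor p.

Yes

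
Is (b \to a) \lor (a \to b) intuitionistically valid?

This is the Gödel–Dummett linearity axiom, which is not intuitionistically valid.
A Kripke countermodel: worlds w0, w1, w2; order generated by w0 \le w1, w0 \le w2; atoms true at each world — w0:{}; w1:{b}; w2:{a}.
w0 \nVdash (b \to a) \lor (a \to b): neither disjunct is forced at w0.
w0 \nVdash b \to a: at the accessible world w1, w1 \Vdash b but w1 \nVdash a.
w1 lacks atom a, so w1 \nVdash a.
So the root w0 does not force the formula.

No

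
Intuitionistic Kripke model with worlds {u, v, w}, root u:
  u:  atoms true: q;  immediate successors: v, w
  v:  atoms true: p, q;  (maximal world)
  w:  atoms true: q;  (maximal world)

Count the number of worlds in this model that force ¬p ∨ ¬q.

u: does not force it — u ⊮ ¬p ∨ ¬q: neither disjunct is forced at u.
v: does not force it.
w: forces it.
Worlds forcing the formula: {w}.

1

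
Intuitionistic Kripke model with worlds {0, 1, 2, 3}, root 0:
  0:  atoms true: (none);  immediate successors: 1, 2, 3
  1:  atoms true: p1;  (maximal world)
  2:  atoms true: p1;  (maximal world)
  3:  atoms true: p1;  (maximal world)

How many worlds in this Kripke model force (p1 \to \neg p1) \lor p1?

3

0: does not force it — 0 \nVdash (p1 \to \neg p1) \lor p1: neither disjunct is forced at 0.
1: forces it.
2: forces it.
3: forces it.
Worlds forcing the formula: {1, 2, 3}.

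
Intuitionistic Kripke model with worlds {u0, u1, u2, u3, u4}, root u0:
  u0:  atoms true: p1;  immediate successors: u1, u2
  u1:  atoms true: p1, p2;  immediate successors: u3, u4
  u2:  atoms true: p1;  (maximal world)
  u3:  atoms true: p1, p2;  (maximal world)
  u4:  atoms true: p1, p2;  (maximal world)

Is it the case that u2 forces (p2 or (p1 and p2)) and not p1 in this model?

No

u2 does not force (p2 or (p1 and p2)) and not p1 since u2 fails p2 or (p1 and p2).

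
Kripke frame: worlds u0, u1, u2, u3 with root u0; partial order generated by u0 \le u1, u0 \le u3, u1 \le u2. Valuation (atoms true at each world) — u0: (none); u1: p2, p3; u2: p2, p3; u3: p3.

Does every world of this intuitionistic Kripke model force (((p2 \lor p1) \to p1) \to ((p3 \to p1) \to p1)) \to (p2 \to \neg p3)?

Not every world: u0 \nVdash (((p2 \lor p1) \to p1) \to ((p3 \to p1) \to p1)) \to (p2 \to \neg p3).
u0 \nVdash (((p2 \lor p1) \to p1) \to ((p3 \to p1) \to p1)) \to (p2 \to \neg p3): already at u0 itself, u0 \Vdash ((p2 \lor p1) \to p1) \to ((p3 \to p1) \to p1) but u0 \nVdash p2 \to \neg p3.
u0 \nVdash p2 \to \neg p3: at the accessible world u1, u1 \Vdash p2 but u1 \nVdash \neg p3.
u1 \nVdash \neg p3 since u1 is accessible from u1 and u1 \Vdash p3.

No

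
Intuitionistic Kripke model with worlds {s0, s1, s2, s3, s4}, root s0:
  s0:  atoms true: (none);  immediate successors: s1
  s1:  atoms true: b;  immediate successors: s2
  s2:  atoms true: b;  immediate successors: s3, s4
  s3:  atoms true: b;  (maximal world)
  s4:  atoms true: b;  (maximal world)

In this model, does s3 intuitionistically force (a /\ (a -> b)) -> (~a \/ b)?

Yes

s3 ||- (a /\ (a -> b)) -> (~a \/ b) vacuously: no world accessible from s3 forces the antecedent a /\ (a -> b).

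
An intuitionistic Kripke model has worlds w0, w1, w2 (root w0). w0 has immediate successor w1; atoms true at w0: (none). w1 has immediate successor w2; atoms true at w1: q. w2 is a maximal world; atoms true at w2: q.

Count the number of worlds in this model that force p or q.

w0: does not force it — w0 does not force p or q: neither disjunct is forced at w0.
w1: forces it.
w2: forces it.
Worlds forcing the formula: {w1, w2}.

2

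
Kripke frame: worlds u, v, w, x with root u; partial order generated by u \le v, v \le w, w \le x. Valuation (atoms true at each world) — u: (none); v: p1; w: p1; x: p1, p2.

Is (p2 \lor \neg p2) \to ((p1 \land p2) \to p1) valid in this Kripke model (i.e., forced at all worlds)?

u \Vdash (p2 \lor \neg p2) \to ((p1 \land p2) \to p1): every world accessible from u that forces p2 \lor \neg p2 (namely x) also forces (p1 \land p2) \to p1.
Since the root u forces (p2 \lor \neg p2) \to ((p1 \land p2) \to p1) and forcing is persistent (monotone upward), every world forces it.

Yes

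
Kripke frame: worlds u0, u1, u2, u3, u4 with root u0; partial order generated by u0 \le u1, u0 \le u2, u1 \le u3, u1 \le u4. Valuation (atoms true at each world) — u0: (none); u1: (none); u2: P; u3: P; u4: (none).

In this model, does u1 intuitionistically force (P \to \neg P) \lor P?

u1 \nVdash (P \to \neg P) \lor P: neither disjunct is forced at u1.
u1 \nVdash P \to \neg P: at the accessible world u3, u3 \Vdash P but u3 \nVdash \neg P.
u3 \nVdash \neg P since u3 is accessible from u3 and u3 \Vdash P.

No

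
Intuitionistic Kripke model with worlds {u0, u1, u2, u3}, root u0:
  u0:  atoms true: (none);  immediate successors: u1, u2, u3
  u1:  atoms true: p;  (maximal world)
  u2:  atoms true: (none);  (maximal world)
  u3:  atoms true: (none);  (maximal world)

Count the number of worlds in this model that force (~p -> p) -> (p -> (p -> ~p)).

u0: does not force it — u0 ||-/- (~p -> p) -> (p -> (p -> ~p)): at the accessible world u1, u1 ||- ~p -> p but u1 ||-/- p -> (p -> ~p).
u1: does not force it.
u2: forces it.
u3: forces it.
Worlds forcing the formula: {u2, u3}.

2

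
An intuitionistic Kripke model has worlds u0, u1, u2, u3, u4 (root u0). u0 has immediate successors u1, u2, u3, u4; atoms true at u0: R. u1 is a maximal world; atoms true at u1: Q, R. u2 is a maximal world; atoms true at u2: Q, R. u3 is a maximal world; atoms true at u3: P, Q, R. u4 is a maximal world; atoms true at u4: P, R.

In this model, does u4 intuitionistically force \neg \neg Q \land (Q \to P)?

u4 \nVdash \neg \neg Q \land (Q \to P) since u4 fails \neg \neg Q.

No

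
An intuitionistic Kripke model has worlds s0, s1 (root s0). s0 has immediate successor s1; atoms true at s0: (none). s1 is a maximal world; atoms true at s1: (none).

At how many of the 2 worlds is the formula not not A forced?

0

s0: does not force it — s0 does not force not not A since s0 is accessible from s0 and s0 forces not A.
s1: does not force it.
Worlds forcing the formula: { }.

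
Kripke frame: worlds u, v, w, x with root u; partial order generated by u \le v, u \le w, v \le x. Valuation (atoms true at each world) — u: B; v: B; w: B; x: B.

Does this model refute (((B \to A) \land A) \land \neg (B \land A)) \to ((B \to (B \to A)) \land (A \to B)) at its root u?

No

u \Vdash (((B \to A) \land A) \land \neg (B \land A)) \to ((B \to (B \to A)) \land (A \to B)) vacuously: no world accessible from u forces the antecedent ((B \to A) \land A) \land \neg (B \land A).
So the root u forces (((B \to A) \land A) \land \neg (B \land A)) \to ((B \to (B \to A)) \land (A \to B)); the model is not a countermodel.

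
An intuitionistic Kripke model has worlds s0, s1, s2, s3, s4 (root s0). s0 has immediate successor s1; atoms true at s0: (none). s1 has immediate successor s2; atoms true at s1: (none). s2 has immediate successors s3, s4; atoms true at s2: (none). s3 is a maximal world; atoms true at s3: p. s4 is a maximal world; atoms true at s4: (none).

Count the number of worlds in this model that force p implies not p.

s0: does not force it — s0 does not force p implies not p: at the accessible world s3, s3 forces p but s3 does not force not p.
s1: does not force it — s1 does not force p implies not p: at the accessible world s3, s3 forces p but s3 does not force not p.
s2: does not force it.
s3: does not force it.
s4: forces it.
Worlds forcing the formula: {s4}.

1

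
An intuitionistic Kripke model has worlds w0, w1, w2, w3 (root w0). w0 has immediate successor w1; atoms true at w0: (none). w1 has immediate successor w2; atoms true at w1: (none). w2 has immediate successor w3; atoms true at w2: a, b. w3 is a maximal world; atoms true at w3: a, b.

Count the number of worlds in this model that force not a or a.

w0: does not force it — w0 does not force not a or a: neither disjunct is forced at w0.
w1: does not force it.
w2: forces it.
w3: forces it.
Worlds forcing the formula: {w2, w3}.

2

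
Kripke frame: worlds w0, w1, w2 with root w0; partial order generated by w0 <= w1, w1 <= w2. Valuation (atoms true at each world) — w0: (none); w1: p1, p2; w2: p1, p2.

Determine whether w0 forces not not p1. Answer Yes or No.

Yes

w0 forces not not p1: no world accessible from w0 forces not p1.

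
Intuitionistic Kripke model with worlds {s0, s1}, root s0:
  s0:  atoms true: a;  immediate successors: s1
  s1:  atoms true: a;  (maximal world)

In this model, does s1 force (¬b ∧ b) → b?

s1 ⊩ (¬b ∧ b) → b vacuously: no world accessible from s1 forces the antecedent ¬b ∧ b.

Yes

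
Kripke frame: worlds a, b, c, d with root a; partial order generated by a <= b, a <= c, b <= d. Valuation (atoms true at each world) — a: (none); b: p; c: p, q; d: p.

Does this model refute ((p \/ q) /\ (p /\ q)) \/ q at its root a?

Yes

a ||-/- ((p \/ q) /\ (p /\ q)) \/ q: neither disjunct is forced at a.
a ||-/- (p \/ q) /\ (p /\ q) since a fails p \/ q.
So the root a does not force ((p \/ q) /\ (p /\ q)) \/ q; the model is a countermodel.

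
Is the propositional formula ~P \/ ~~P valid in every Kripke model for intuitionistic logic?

This is the weak law of excluded middle, which is not intuitionistically valid.
A Kripke countermodel: worlds 0, 1, 2; order generated by 0 <= 1, 0 <= 2; atoms true at each world — 0:{}; 1:{P}; 2:{}.
0 ||-/- ~P \/ ~~P: neither disjunct is forced at 0.
0 ||-/- ~P since 1 is accessible from 0 and 1 ||- P.
So the root 0 does not force the formula.

No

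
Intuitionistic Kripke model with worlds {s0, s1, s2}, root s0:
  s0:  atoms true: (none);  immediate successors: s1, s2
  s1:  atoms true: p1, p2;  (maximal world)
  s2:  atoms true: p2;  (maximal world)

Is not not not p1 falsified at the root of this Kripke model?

Yes

s0 does not force not not not p1 since s1 is accessible from s0 and s1 forces not not p1.
s1 forces not not p1: no world accessible from s1 forces not p1.
So the root s0 does not force not not not p1; the model is a countermodel.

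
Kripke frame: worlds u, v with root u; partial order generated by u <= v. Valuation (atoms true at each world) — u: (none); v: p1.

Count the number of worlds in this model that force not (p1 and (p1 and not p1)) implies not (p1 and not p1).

2

u: forces it.
v: forces it.
Worlds forcing the formula: {u, v}.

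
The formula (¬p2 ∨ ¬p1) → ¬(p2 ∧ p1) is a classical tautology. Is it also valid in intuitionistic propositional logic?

This is a constructively valid De Morgan direction (disjunction of negations to negated conjunction), which is intuitionistically derivable.
If ¬p2 holds at a world then no accessible world forces p2, hence none forces p2 ∧ p1; likewise for ¬p1.

Yes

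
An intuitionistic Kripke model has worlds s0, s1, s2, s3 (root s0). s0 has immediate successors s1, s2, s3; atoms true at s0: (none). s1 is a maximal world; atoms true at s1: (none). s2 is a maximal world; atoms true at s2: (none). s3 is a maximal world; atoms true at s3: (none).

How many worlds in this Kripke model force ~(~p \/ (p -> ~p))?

0

s0: does not force it — s0 ||-/- ~(~p \/ (p -> ~p)) since s0 is accessible from s0 and s0 ||- ~p \/ (p -> ~p).
s1: does not force it.
s2: does not force it.
s3: does not force it.
Worlds forcing the formula: { }.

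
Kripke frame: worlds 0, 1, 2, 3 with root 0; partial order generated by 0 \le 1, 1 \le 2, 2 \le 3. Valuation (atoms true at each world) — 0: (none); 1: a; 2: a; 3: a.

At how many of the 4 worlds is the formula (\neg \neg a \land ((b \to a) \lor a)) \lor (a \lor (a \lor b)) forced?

0: forces it.
1: forces it.
2: forces it.
3: forces it.
Worlds forcing the formula: {0, 1, 2, 3}.

4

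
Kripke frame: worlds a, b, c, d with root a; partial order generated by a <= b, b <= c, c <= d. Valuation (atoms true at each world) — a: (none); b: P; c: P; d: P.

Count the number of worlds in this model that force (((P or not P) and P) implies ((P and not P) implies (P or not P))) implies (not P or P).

3

a: does not force it — a does not force (((P or not P) and P) implies ((P and not P) implies (P or not P))) implies (not P or P): already at a itself, a forces ((P or not P) and P) implies ((P and not P) implies (P or not P)) but a does not force not P or P.
b: forces it.
c: forces it.
d: forces it.
Worlds forcing the formula: {b, c, d}.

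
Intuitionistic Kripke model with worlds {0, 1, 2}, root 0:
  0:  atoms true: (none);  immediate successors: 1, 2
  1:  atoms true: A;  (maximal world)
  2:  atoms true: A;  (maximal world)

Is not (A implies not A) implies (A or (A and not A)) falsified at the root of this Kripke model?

0 does not force not (A implies not A) implies (A or (A and not A)): already at 0 itself, 0 forces not (A implies not A) but 0 does not force A or (A and not A).
0 does not force A or (A and not A): neither disjunct is forced at 0.
0 lacks atom A, so 0 does not force A.
So the root 0 does not force not (A implies not A) implies (A or (A and not A)); the model is a countermodel.

Yes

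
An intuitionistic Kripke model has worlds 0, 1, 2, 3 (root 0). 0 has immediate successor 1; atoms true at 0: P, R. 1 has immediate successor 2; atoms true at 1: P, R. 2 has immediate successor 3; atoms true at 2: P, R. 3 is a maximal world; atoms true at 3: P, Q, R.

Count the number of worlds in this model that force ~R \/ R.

0: forces it.
1: forces it.
2: forces it.
3: forces it.
Worlds forcing the formula: {0, 1, 2, 3}.

4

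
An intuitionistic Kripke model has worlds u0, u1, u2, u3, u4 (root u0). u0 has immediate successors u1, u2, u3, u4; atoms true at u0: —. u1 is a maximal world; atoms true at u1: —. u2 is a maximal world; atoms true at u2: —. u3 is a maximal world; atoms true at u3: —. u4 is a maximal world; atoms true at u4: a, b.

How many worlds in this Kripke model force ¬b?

3

u0: does not force it — u0 ⊮ ¬b since u4 is accessible from u0 and u4 ⊩ b.
u1: forces it.
u2: forces it.
u3: forces it.
u4: does not force it — u4 ⊮ ¬b since u4 is accessible from u4 and u4 ⊩ b.
Worlds forcing the formula: {u1, u2, u3}.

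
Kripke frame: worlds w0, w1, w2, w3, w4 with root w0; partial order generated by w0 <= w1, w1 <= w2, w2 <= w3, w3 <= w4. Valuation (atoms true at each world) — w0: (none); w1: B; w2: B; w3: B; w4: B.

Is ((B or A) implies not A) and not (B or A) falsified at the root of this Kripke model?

w0 does not force ((B or A) implies not A) and not (B or A) since w0 fails not (B or A).
So the root w0 does not force ((B or A) implies not A) and not (B or A); the model is a countermodel.

Yes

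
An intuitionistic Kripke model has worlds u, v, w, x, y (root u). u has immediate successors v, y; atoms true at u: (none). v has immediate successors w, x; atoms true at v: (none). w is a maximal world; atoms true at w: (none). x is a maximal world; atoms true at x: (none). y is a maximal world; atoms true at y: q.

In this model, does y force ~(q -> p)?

Yes

y ||- ~(q -> p): no world accessible from y forces q -> p.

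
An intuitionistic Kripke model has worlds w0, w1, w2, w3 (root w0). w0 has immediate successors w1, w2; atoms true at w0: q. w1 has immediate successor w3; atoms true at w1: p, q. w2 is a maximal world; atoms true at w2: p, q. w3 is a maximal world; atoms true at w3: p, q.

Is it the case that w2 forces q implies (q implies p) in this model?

Yes

w2 forces q implies (q implies p): every world accessible from w2 that forces q (namely w2) also forces q implies p.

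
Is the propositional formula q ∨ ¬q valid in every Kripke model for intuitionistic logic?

No

This is the law of excluded middle, which is not intuitionistically valid.
A Kripke countermodel: worlds w0, w1; order generated by w0 ≤ w1; atoms true at each world — w0:{}; w1:{q}.
w0 ⊮ q ∨ ¬q: neither disjunct is forced at w0.
w0 lacks atom q, so w0 ⊮ q.
So the root w0 does not force the formula.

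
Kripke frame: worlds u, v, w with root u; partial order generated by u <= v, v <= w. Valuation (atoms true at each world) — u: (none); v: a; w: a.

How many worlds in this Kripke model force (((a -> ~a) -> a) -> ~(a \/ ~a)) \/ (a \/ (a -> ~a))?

u: does not force it — u ||-/- (((a -> ~a) -> a) -> ~(a \/ ~a)) \/ (a \/ (a -> ~a)): neither disjunct is forced at u.
v: forces it.
w: forces it.
Worlds forcing the formula: {v, w}.

2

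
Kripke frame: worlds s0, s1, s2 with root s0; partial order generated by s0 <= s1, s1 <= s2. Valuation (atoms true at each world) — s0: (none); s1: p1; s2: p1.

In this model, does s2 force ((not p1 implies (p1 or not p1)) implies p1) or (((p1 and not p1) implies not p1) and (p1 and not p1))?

Yes

s2 forces ((not p1 implies (p1 or not p1)) implies p1) or (((p1 and not p1) implies not p1) and (p1 and not p1)) via the disjunct (not p1 implies (p1 or not p1)) implies p1.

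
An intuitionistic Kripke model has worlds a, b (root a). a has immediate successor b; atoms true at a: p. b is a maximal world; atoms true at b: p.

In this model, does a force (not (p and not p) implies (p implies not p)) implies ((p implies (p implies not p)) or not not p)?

a forces (not (p and not p) implies (p implies not p)) implies ((p implies (p implies not p)) or not not p) vacuously: no world accessible from a forces the antecedent not (p and not p) implies (p implies not p).

Yes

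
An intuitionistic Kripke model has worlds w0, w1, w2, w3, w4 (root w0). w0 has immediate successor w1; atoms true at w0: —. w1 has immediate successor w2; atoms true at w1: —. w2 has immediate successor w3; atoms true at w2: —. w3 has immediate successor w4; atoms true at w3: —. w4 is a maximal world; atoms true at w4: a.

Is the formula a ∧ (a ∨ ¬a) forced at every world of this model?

Not every world: w0 ⊮ a ∧ (a ∨ ¬a).
w0 ⊮ a ∧ (a ∨ ¬a) since w0 fails a.

No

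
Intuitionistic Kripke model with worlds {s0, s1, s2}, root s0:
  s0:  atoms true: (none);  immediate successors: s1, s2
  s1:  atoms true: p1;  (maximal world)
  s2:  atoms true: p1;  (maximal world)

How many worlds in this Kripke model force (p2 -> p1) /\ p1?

s0: does not force it — s0 ||-/- (p2 -> p1) /\ p1 since s0 fails p1.
s1: forces it.
s2: forces it.
Worlds forcing the formula: {s1, s2}.

2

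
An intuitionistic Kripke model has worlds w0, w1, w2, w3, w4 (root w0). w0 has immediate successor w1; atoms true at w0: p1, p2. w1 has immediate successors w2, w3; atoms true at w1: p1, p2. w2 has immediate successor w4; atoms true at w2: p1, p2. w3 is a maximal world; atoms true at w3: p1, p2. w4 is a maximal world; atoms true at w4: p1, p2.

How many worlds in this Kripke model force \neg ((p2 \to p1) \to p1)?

w0: does not force it — w0 \nVdash \neg ((p2 \to p1) \to p1) since w0 is accessible from w0 and w0 \Vdash (p2 \to p1) \to p1.
w1: does not force it — w1 \nVdash \neg ((p2 \to p1) \to p1) since w1 is accessible from w1 and w1 \Vdash (p2 \to p1) \to p1.
w2: does not force it.
w3: does not force it.
w4: does not force it.
Worlds forcing the formula: { }.

0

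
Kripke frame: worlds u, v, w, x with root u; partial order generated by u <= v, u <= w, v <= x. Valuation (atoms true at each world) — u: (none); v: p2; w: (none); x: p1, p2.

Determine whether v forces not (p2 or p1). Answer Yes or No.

v does not force not (p2 or p1) since v is accessible from v and v forces p2 or p1.
v forces p2 or p1 via the disjunct p2.

No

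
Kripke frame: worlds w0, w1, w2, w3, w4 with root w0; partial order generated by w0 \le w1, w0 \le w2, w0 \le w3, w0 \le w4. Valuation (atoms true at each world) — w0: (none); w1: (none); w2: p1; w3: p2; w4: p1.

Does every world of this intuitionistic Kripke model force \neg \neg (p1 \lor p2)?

Not every world: w0 \nVdash \neg \neg (p1 \lor p2).
w0 \nVdash \neg \neg (p1 \lor p2) since w1 is accessible from w0 and w1 \Vdash \neg (p1 \lor p2).
w1 \Vdash \neg (p1 \lor p2): no world accessible from w1 forces p1 \lor p2.

No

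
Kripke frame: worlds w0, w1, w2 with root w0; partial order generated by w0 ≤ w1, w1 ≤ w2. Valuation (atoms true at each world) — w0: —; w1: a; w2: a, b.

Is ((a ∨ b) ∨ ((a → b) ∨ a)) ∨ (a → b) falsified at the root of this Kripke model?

w0 ⊮ ((a ∨ b) ∨ ((a → b) ∨ a)) ∨ (a → b): neither disjunct is forced at w0.
w0 ⊮ (a ∨ b) ∨ ((a → b) ∨ a): neither disjunct is forced at w0.
w0 ⊮ a ∨ b: neither disjunct is forced at w0.
w0 lacks atom a, so w0 ⊮ a.
So the root w0 does not force ((a ∨ b) ∨ ((a → b) ∨ a)) ∨ (a → b); the model is a countermodel.

Yes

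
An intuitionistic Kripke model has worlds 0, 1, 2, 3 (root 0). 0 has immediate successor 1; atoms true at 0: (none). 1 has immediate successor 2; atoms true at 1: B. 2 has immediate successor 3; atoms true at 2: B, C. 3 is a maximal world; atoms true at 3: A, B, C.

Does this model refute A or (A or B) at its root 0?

Yes

0 does not force A or (A or B): neither disjunct is forced at 0.
0 lacks atom A, so 0 does not force A.
So the root 0 does not force A or (A or B); the model is a countermodel.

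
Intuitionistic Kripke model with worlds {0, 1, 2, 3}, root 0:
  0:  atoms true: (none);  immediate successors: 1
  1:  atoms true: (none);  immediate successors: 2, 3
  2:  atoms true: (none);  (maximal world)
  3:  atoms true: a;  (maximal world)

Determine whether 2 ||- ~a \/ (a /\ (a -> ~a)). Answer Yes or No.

2 ||- ~a \/ (a /\ (a -> ~a)) via the disjunct ~a.

Yes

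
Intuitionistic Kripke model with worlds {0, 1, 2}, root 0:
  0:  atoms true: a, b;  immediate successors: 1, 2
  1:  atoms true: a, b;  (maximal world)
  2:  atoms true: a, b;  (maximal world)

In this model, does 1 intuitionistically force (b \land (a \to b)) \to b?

1 \Vdash (b \land (a \to b)) \to b: every world accessible from 1 that forces b \land (a \to b) (namely 1) also forces b.

Yes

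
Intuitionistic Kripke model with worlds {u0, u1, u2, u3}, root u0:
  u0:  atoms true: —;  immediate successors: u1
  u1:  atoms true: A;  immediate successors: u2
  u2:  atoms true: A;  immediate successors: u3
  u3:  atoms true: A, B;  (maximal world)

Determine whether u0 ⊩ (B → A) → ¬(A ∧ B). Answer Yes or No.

u0 ⊮ (B → A) → ¬(A ∧ B): already at u0 itself, u0 ⊩ B → A but u0 ⊮ ¬(A ∧ B).
u0 ⊮ ¬(A ∧ B) since u3 is accessible from u0 and u3 ⊩ A ∧ B.
u3 ⊩ A ∧ B since u3 forces both conjuncts.

No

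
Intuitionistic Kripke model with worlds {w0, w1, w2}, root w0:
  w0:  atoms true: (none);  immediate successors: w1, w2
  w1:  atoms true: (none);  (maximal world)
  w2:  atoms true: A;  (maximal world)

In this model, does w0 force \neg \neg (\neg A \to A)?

w0 \nVdash \neg \neg (\neg A \to A) since w1 is accessible from w0 and w1 \Vdash \neg (\neg A \to A).
w1 \Vdash \neg (\neg A \to A): no world accessible from w1 forces \neg A \to A.

No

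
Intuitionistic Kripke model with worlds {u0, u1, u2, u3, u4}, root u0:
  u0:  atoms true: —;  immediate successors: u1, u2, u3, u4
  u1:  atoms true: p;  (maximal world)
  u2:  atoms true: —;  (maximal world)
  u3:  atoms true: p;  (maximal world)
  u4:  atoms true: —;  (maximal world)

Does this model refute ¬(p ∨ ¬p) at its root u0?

u0 ⊮ ¬(p ∨ ¬p) since u1 is accessible from u0 and u1 ⊩ p ∨ ¬p.
u1 ⊩ p ∨ ¬p via the disjunct p.
So the root u0 does not force ¬(p ∨ ¬p); the model is a countermodel.

Yes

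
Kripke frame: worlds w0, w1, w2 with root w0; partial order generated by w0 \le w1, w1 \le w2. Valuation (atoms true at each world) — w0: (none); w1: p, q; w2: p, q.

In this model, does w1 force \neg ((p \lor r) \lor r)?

No

w1 \nVdash \neg ((p \lor r) \lor r) since w1 is accessible from w1 and w1 \Vdash (p \lor r) \lor r.
w1 \Vdash (p \lor r) \lor r via the disjunct p \lor r.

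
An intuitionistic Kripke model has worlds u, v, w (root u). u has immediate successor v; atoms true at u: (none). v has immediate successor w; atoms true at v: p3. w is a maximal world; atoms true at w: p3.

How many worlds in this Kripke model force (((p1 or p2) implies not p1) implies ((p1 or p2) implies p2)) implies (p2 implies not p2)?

3

u: forces it.
v: forces it.
w: forces it.
Worlds forcing the formula: {u, v, w}.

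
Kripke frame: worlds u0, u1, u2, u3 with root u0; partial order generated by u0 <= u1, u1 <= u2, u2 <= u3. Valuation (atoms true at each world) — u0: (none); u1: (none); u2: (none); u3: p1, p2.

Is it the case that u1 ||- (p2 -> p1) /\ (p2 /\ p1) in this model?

u1 ||-/- (p2 -> p1) /\ (p2 /\ p1) since u1 fails p2 /\ p1.

No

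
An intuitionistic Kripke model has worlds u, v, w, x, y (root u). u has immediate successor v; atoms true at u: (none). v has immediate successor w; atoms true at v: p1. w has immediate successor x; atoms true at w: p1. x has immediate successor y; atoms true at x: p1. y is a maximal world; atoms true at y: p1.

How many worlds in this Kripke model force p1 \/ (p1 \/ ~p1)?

u: does not force it — u ||-/- p1 \/ (p1 \/ ~p1): neither disjunct is forced at u.
v: forces it.
w: forces it.
x: forces it.
y: forces it.
Worlds forcing the formula: {v, w, x, y}.

4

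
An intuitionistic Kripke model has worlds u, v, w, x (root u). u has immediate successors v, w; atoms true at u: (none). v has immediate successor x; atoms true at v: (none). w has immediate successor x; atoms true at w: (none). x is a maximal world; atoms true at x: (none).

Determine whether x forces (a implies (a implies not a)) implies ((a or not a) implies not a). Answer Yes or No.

x forces (a implies (a implies not a)) implies ((a or not a) implies not a): every world accessible from x that forces a implies (a implies not a) (namely x) also forces (a or not a) implies not a.

Yes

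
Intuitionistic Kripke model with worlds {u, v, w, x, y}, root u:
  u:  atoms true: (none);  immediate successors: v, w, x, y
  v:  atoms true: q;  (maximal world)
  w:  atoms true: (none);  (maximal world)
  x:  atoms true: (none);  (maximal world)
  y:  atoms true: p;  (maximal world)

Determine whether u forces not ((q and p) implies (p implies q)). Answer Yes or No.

u does not force not ((q and p) implies (p implies q)) since u is accessible from u and u forces (q and p) implies (p implies q).
u forces (q and p) implies (p implies q) vacuously: no world accessible from u forces the antecedent q and p.

No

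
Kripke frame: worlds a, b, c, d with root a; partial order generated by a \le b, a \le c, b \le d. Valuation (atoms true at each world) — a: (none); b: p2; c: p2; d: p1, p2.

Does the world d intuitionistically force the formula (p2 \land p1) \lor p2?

d \Vdash (p2 \land p1) \lor p2 via the disjunct p2 \land p1.

Yes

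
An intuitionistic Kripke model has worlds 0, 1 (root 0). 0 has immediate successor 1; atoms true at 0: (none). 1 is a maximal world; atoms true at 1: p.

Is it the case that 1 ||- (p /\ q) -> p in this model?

1 ||- (p /\ q) -> p vacuously: no world accessible from 1 forces the antecedent p /\ q.

Yes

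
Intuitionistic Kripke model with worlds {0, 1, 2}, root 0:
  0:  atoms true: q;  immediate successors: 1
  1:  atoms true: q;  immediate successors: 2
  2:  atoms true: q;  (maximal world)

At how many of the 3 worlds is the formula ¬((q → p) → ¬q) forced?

0: does not force it — 0 ⊮ ¬((q → p) → ¬q) since 0 is accessible from 0 and 0 ⊩ (q → p) → ¬q.
1: does not force it.
2: does not force it.
Worlds forcing the formula: { }.

0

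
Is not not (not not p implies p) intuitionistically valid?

Yes

This is the double negation of double-negation elimination, which is intuitionistically derivable.
By Glivenko's theorem the double negation of any classical propositional tautology is intuitionistically provable; not not p implies p is classically a tautology.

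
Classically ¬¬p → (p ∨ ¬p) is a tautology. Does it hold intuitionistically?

This is a variant of double-negation elimination (deriving excluded middle from double negation), which is not intuitionistically valid.
A Kripke countermodel: worlds s0, s1; order generated by s0 ≤ s1; atoms true at each world — s0:{}; s1:{p}.
s0 ⊮ ¬¬p → (p ∨ ¬p): already at s0 itself, s0 ⊩ ¬¬p but s0 ⊮ p ∨ ¬p.
s0 ⊮ p ∨ ¬p: neither disjunct is forced at s0.
s0 lacks atom p, so s0 ⊮ p.
So the root s0 does not force the formula.

No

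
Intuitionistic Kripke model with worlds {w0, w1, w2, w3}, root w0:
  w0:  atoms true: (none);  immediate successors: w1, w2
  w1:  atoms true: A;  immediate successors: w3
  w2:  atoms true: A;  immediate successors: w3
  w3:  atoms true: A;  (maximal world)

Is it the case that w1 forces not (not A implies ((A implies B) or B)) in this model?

w1 does not force not (not A implies ((A implies B) or B)) since w1 is accessible from w1 and w1 forces not A implies ((A implies B) or B).
w1 forces not A implies ((A implies B) or B) vacuously: no world accessible from w1 forces the antecedent not A.

No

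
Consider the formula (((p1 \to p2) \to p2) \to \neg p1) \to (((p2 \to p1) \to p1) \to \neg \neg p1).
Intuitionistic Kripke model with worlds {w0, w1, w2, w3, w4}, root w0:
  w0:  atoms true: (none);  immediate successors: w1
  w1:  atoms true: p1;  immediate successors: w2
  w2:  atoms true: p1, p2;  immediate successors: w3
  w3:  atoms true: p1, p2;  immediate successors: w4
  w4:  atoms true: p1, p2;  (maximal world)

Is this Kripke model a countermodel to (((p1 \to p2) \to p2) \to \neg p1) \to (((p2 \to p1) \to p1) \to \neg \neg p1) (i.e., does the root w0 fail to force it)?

No

w0 \Vdash (((p1 \to p2) \to p2) \to \neg p1) \to (((p2 \to p1) \to p1) \to \neg \neg p1) vacuously: no world accessible from w0 forces the antecedent ((p1 \to p2) \to p2) \to \neg p1.
So the root w0 forces (((p1 \to p2) \to p2) \to \neg p1) \to (((p2 \to p1) \to p1) \to \neg \neg p1); the model is not a countermodel.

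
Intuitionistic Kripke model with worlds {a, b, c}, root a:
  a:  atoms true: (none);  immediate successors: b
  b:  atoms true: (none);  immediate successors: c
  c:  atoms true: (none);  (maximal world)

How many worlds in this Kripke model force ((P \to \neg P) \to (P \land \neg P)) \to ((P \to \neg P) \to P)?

a: forces it.
b: forces it.
c: forces it.
Worlds forcing the formula: {a, b, c}.

3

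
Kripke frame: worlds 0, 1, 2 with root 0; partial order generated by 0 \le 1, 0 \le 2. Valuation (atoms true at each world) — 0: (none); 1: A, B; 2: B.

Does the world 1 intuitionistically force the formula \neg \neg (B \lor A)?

Yes

1 \Vdash \neg \neg (B \lor A): no world accessible from 1 forces \neg (B \lor A).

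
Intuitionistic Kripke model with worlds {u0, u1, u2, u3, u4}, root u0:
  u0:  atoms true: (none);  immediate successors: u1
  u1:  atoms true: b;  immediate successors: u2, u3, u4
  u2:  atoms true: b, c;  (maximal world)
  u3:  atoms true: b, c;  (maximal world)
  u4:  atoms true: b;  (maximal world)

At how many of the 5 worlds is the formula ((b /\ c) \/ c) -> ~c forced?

u0: does not force it — u0 ||-/- ((b /\ c) \/ c) -> ~c: at the accessible world u2, u2 ||- (b /\ c) \/ c but u2 ||-/- ~c.
u1: does not force it.
u2: does not force it.
u3: does not force it.
u4: forces it.
Worlds forcing the formula: {u4}.

1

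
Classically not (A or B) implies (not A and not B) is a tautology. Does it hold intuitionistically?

This is a constructively valid De Morgan direction (negated disjunction to conjunction of negations), which is intuitionistically derivable.
From not (A or B): if A held then A or B would, contradiction — so not A; similarly not B.

Yes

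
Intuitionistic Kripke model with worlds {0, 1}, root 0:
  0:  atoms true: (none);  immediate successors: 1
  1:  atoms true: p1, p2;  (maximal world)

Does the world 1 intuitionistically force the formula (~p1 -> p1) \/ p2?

Yes

1 ||- (~p1 -> p1) \/ p2 via the disjunct ~p1 -> p1.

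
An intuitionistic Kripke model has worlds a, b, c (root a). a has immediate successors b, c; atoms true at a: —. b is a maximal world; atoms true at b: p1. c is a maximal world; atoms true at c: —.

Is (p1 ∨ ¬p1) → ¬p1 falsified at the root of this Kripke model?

Yes

a ⊮ (p1 ∨ ¬p1) → ¬p1: at the accessible world b, b ⊩ p1 ∨ ¬p1 but b ⊮ ¬p1.
b ⊮ ¬p1 since b is accessible from b and b ⊩ p1.
So the root a does not force (p1 ∨ ¬p1) → ¬p1; the model is a countermodel.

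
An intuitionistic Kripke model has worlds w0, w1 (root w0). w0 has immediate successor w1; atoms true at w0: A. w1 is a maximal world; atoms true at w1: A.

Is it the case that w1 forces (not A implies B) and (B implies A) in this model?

Yes

w1 forces (not A implies B) and (B implies A) since w1 forces both conjuncts.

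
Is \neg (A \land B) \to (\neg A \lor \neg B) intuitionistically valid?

This is the constructively invalid direction of De Morgan's law for conjunction, which is not intuitionistically valid.
A Kripke countermodel: worlds u, v, w; order generated by u \le v, u \le w; atoms true at each world — u:{}; v:{A}; w:{B}.
u \nVdash \neg (A \land B) \to (\neg A \lor \neg B): already at u itself, u \Vdash \neg (A \land B) but u \nVdash \neg A \lor \neg B.
u \nVdash \neg A \lor \neg B: neither disjunct is forced at u.
u \nVdash \neg A since v is accessible from u and v \Vdash A.
So the root u does not force the formula.

No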